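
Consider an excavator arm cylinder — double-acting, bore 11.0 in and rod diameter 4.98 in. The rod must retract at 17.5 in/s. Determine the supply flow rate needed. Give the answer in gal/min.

Q ≈ 343 gal/min

Rod-side annular area A_ann = π/4 × (11.0² − 4.98²) = 75.55 in^2
Q = A × v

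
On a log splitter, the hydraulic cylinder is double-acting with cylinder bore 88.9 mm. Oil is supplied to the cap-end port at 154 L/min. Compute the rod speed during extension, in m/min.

v ≈ 24.8 m/min

Cap-side area A_cap = π/4 × (88.9 mm)² = 6207 mm^2
v = Q / A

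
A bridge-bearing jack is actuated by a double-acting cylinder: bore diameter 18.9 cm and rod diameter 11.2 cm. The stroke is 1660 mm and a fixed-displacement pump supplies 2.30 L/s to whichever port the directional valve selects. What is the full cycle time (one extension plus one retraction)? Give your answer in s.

t ≈ 33.4 s

Cap-side area A_cap = π/4 × (18.9 cm)² = 280.6 cm^2
Rod-side annular area A_ann = π/4 × (18.9² − 11.2²) = 182.0 cm^2
t_ext = A_cap·L/Q = 20.25 s
t_ret = A_ann·L/Q = 13.14 s
t_cycle = t_ext + t_ret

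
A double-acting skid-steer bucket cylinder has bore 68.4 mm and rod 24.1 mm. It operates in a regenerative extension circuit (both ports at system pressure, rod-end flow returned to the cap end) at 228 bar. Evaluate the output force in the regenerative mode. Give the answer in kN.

F ≈ 10.4 kN

With equal pressure on both faces, forces on the annular region cancel; the net push is pressure × rod cross-section.
Rod cross-section A_rod = π/4 × (24.1 mm)² = 456.2 mm^2
F = P × A_rod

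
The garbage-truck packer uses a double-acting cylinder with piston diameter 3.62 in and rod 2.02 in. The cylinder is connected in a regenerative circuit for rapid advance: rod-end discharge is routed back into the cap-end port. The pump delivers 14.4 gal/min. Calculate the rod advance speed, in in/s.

v ≈ 17.3 in/s

In regeneration the rod-end outflow joins the pump flow into the cap end, so the net volume the pump must supply per unit advance equals the rod cross-section area.
Rod cross-section A_rod = π/4 × (2.02 in)² = 3.205 in^2
v = Q_pump / A_rod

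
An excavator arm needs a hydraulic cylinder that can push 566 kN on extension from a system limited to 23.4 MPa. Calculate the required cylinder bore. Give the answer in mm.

D ≈ 175 mm

Extension force acts on the full piston face: F = P × (π/4)D².
D = √(4F / (πP)) = √(4 × 566 kN / (π × 23.4 MPa))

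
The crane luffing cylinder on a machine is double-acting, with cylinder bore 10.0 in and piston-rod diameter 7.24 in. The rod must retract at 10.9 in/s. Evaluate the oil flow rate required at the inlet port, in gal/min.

Rod-side annular area A_ann = π/4 × (10.0² − 7.24²) = 37.37 in^2
Q = A × v

Q ≈ 106 gal/min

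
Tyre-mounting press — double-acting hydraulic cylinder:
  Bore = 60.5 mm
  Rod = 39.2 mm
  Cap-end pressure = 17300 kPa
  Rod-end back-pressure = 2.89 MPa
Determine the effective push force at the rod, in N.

Cap-side area A_cap = π/4 × (60.5 mm)² = 2875 mm^2
Rod-side annular area A_ann = π/4 × (60.5² − 39.2²) = 1668 mm^2
Net thrust = P_cap·A_cap − P_rod·A_ann = 49730 N − 4820 N

F ≈ 44900 N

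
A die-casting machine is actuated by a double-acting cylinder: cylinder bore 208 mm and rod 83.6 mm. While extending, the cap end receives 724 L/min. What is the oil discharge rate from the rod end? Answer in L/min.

Q_out ≈ 607 L/min

Cap-side area A_cap = π/4 × (208 mm)² = 33980 mm^2
Rod-side annular area A_ann = π/4 × (208² − 83.6²) = 28490 mm^2
Piston speed v = Q_in/A_cap; rod-end outflow Q_out = v × A_ann = Q_in × A_ann/A_cap.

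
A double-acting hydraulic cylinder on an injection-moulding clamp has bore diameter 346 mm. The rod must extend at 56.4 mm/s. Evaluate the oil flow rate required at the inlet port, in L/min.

Q ≈ 318 L/min

Cap-side area A_cap = π/4 × (346 mm)² = 94020 mm^2
Q = A × v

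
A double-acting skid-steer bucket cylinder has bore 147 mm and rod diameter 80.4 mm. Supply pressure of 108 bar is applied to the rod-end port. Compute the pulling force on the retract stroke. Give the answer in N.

F ≈ 1.28e5 N

Rod-side annular area A_ann = π/4 × (147² − 80.4²) = 11890 mm^2
On retraction the pressure acts on the annular area (bore minus rod).
F = P × A_ann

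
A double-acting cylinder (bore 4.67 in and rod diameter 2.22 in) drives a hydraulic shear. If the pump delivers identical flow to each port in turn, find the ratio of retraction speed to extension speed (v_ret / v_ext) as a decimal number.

v_ret/v_ext ≈ 1.29

Cap-side area A_cap = π/4 × (4.67 in)² = 17.13 in^2
Rod-side annular area A_ann = π/4 × (4.67² − 2.22²) = 13.26 in^2
For equal Q, v ∝ 1/A, so v_ret/v_ext = A_cap/A_ann.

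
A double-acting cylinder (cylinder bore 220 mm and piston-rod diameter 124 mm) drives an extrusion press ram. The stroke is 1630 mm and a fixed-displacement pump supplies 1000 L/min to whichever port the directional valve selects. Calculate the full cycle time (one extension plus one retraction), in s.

t ≈ 6.25 s

Cap-side area A_cap = π/4 × (220 mm)² = 38010 mm^2
Rod-side annular area A_ann = π/4 × (220² − 124²) = 25940 mm^2
t_ext = A_cap·L/Q = 3.718 s
t_ret = A_ann·L/Q = 2.537 s
t_cycle = t_ext + t_ret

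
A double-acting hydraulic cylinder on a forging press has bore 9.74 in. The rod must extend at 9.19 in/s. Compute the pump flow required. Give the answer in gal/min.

Q ≈ 178 gal/min

Cap-side area A_cap = π/4 × (9.74 in)² = 74.51 in^2
Q = A × v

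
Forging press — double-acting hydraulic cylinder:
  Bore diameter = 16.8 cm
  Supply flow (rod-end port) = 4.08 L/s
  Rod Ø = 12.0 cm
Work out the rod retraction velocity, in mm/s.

Rod-side annular area A_ann = π/4 × (16.8² − 12.0²) = 108.6 cm^2
Flow into the rod-end port fills the annular volume.
v = Q / A

v ≈ 376 mm/s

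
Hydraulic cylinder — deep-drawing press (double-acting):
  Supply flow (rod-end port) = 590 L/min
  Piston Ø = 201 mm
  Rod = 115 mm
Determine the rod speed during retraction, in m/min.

Rod-side annular area A_ann = π/4 × (201² − 115²) = 21340 mm^2
Flow into the rod-end port fills the annular volume.
v = Q / A

v ≈ 27.6 m/min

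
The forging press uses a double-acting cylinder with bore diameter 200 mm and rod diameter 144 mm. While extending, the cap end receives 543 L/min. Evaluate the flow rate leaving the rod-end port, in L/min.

Cap-side area A_cap = π/4 × (200 mm)² = 31420 mm^2
Rod-side annular area A_ann = π/4 × (200² − 144²) = 15130 mm^2
Piston speed v = Q_in/A_cap; rod-end outflow Q_out = v × A_ann = Q_in × A_ann/A_cap.

Q_out ≈ 262 L/min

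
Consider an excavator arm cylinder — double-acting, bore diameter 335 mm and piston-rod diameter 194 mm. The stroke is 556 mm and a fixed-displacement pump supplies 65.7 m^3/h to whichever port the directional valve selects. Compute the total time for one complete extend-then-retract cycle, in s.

t ≈ 4.47 s

Cap-side area A_cap = π/4 × (335 mm)² = 88140 mm^2
Rod-side annular area A_ann = π/4 × (335² − 194²) = 58580 mm^2
t_ext = A_cap·L/Q = 2.685 s
t_ret = A_ann·L/Q = 1.785 s
t_cycle = t_ext + t_ret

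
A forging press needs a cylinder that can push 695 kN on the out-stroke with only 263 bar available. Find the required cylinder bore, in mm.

Extension force acts on the full piston face: F = P × (π/4)D².
D = √(4F / (πP)) = √(4 × 695 kN / (π × 263 bar))

D ≈ 183 mm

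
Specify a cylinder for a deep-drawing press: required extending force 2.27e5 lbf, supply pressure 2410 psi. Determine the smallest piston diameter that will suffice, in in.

Extension force acts on the full piston face: F = P × (π/4)D².
D = √(4F / (πP)) = √(4 × 2.27e5 lbf / (π × 2410 psi))

D ≈ 11.0 in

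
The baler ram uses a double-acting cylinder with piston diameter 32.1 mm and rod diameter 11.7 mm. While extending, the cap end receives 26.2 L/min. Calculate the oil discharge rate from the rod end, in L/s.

Cap-side area A_cap = π/4 × (32.1 mm)² = 809.3 mm^2
Rod-side annular area A_ann = π/4 × (32.1² − 11.7²) = 701.8 mm^2
Piston speed v = Q_in/A_cap; rod-end outflow Q_out = v × A_ann = Q_in × A_ann/A_cap.

Q_out ≈ 0.379 L/s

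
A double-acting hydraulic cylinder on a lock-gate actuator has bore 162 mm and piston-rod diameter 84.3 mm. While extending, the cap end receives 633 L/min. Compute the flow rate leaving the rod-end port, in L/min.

Q_out ≈ 462 L/min

Cap-side area A_cap = π/4 × (162 mm)² = 20610 mm^2
Rod-side annular area A_ann = π/4 × (162² − 84.3²) = 15030 mm^2
Piston speed v = Q_in/A_cap; rod-end outflow Q_out = v × A_ann = Q_in × A_ann/A_cap.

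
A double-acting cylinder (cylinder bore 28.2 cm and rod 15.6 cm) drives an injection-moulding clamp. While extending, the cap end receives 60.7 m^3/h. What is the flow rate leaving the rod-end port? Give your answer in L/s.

Q_out ≈ 11.7 L/s

Cap-side area A_cap = π/4 × (28.2 cm)² = 624.6 cm^2
Rod-side annular area A_ann = π/4 × (28.2² − 15.6²) = 433.4 cm^2
Piston speed v = Q_in/A_cap; rod-end outflow Q_out = v × A_ann = Q_in × A_ann/A_cap.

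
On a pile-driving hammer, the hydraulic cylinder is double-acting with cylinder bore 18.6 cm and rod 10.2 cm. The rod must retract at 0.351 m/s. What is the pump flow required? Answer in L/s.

Q ≈ 6.67 L/s

Rod-side annular area A_ann = π/4 × (18.6² − 10.2²) = 190.0 cm^2
Q = A × v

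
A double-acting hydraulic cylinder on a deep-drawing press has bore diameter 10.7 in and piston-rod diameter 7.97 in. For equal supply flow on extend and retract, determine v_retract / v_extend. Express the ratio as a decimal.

v_ret/v_ext ≈ 2.25

Cap-side area A_cap = π/4 × (10.7 in)² = 89.92 in^2
Rod-side annular area A_ann = π/4 × (10.7² − 7.97²) = 40.03 in^2
For equal Q, v ∝ 1/A, so v_ret/v_ext = A_cap/A_ann.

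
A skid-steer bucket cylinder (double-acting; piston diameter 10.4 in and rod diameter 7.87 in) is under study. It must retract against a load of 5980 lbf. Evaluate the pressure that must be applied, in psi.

Rod-side annular area A_ann = π/4 × (10.4² − 7.87²) = 36.30 in^2
Retraction: pressure acts on the annular area.
P = F / A = 5980 lbf / A

P ≈ 165 psi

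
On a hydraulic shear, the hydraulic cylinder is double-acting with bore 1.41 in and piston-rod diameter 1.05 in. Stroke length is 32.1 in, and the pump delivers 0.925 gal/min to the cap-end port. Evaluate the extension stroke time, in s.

t ≈ 14.1 s

Cap-side area A_cap = π/4 × (1.41 in)² = 1.561 in^2
Swept volume V = A × L; t = V / Q = A·L / Q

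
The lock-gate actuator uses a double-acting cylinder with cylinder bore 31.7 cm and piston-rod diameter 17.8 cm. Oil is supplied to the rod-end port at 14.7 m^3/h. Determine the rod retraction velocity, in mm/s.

v ≈ 75.6 mm/s

Rod-side annular area A_ann = π/4 × (31.7² − 17.8²) = 540.4 cm^2
Flow into the rod-end port fills the annular volume.
v = Q / A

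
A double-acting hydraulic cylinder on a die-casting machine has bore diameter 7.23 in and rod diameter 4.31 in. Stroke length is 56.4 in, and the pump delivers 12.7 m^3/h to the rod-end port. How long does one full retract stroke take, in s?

t ≈ 6.93 s

Rod-side annular area A_ann = π/4 × (7.23² − 4.31²) = 26.47 in^2
Swept volume V = A × L; t = V / Q = A·L / Q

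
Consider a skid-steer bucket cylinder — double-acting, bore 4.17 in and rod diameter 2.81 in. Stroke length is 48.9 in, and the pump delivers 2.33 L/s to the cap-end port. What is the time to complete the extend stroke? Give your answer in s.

Cap-side area A_cap = π/4 × (4.17 in)² = 13.66 in^2
Swept volume V = A × L; t = V / Q = A·L / Q

t ≈ 4.70 s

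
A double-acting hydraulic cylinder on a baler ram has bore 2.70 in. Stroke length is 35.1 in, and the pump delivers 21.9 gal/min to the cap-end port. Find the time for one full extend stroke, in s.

Cap-side area A_cap = π/4 × (2.70 in)² = 5.726 in^2
Swept volume V = A × L; t = V / Q = A·L / Q

t ≈ 2.38 s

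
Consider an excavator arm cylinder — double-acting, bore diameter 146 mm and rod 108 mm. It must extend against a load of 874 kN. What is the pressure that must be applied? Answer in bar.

P ≈ 522 bar

Cap-side area A_cap = π/4 × (146 mm)² = 16740 mm^2
P = F / A = 874 kN / A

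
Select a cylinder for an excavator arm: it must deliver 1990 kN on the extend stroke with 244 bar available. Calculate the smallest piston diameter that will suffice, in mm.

Extension force acts on the full piston face: F = P × (π/4)D².
D = √(4F / (πP)) = √(4 × 1990 kN / (π × 244 bar))

D ≈ 322 mm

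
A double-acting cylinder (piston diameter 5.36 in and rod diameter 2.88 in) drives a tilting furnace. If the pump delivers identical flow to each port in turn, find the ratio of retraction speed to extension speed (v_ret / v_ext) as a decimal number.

v_ret/v_ext ≈ 1.41

Cap-side area A_cap = π/4 × (5.36 in)² = 22.56 in^2
Rod-side annular area A_ann = π/4 × (5.36² − 2.88²) = 16.05 in^2
For equal Q, v ∝ 1/A, so v_ret/v_ext = A_cap/A_ann.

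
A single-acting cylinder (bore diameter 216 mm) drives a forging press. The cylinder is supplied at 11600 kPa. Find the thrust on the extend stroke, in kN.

F ≈ 425 kN

Cap-side area A_cap = π/4 × (216 mm)² = 36640 mm^2
F = P × A_cap = 11600 kPa × A_cap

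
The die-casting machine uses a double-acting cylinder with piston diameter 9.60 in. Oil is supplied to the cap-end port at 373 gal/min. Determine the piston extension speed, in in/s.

Cap-side area A_cap = π/4 × (9.60 in)² = 72.38 in^2
v = Q / A

v ≈ 19.8 in/s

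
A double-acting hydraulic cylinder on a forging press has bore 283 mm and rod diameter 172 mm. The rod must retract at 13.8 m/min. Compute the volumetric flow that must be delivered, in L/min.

Rod-side annular area A_ann = π/4 × (283² − 172²) = 39670 mm^2
Q = A × v

Q ≈ 547 L/min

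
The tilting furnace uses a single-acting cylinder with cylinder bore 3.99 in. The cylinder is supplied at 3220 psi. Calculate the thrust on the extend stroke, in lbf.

Cap-side area A_cap = π/4 × (3.99 in)² = 12.50 in^2
F = P × A_cap = 3220 psi × A_cap

F ≈ 40300 lbf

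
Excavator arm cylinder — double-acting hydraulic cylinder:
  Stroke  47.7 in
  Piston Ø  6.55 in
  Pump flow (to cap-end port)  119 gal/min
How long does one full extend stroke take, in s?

Cap-side area A_cap = π/4 × (6.55 in)² = 33.70 in^2
Swept volume V = A × L; t = V / Q = A·L / Q

t ≈ 3.51 s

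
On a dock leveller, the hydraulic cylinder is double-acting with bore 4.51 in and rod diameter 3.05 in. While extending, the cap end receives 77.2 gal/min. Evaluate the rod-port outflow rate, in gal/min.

Q_out ≈ 41.9 gal/min

Cap-side area A_cap = π/4 × (4.51 in)² = 15.98 in^2
Rod-side annular area A_ann = π/4 × (4.51² − 3.05²) = 8.669 in^2
Piston speed v = Q_in/A_cap; rod-end outflow Q_out = v × A_ann = Q_in × A_ann/A_cap.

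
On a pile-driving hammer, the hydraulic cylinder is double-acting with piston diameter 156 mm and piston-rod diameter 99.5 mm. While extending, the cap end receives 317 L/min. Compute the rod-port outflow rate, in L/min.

Q_out ≈ 188 L/min

Cap-side area A_cap = π/4 × (156 mm)² = 19110 mm^2
Rod-side annular area A_ann = π/4 × (156² − 99.5²) = 11340 mm^2
Piston speed v = Q_in/A_cap; rod-end outflow Q_out = v × A_ann = Q_in × A_ann/A_cap.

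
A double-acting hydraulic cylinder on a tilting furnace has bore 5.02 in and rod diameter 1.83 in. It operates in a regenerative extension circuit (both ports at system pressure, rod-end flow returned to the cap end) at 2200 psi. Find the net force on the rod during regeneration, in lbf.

F ≈ 5790 lbf

With equal pressure on both faces, forces on the annular region cancel; the net push is pressure × rod cross-section.
Rod cross-section A_rod = π/4 × (1.83 in)² = 2.630 in^2
F = P × A_rod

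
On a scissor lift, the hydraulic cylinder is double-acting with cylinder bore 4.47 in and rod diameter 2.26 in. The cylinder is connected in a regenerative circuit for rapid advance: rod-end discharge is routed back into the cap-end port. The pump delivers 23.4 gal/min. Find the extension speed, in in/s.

In regeneration the rod-end outflow joins the pump flow into the cap end, so the net volume the pump must supply per unit advance equals the rod cross-section area.
Rod cross-section A_rod = π/4 × (2.26 in)² = 4.011 in^2
v = Q_pump / A_rod

v ≈ 22.5 in/s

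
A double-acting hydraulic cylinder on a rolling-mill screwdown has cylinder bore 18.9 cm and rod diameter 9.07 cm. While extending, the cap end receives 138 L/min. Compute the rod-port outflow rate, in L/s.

Q_out ≈ 1.77 L/s

Cap-side area A_cap = π/4 × (18.9 cm)² = 280.6 cm^2
Rod-side annular area A_ann = π/4 × (18.9² − 9.07²) = 215.9 cm^2
Piston speed v = Q_in/A_cap; rod-end outflow Q_out = v × A_ann = Q_in × A_ann/A_cap.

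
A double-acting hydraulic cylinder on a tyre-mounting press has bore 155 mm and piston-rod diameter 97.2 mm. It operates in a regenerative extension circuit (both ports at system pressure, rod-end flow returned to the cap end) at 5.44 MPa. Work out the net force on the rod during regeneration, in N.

With equal pressure on both faces, forces on the annular region cancel; the net push is pressure × rod cross-section.
Rod cross-section A_rod = π/4 × (97.2 mm)² = 7420 mm^2
F = P × A_rod

F ≈ 40400 N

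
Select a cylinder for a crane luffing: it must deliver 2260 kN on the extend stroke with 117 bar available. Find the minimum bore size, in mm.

D ≈ 496 mm

Extension force acts on the full piston face: F = P × (π/4)D².
D = √(4F / (πP)) = √(4 × 2260 kN / (π × 117 bar))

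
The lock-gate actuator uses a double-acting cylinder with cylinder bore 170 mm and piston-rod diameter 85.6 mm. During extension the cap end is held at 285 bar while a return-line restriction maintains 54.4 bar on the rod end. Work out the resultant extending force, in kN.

F ≈ 555 kN

Cap-side area A_cap = π/4 × (170 mm)² = 22700 mm^2
Rod-side annular area A_ann = π/4 × (170² − 85.6²) = 16940 mm^2
Net thrust = P_cap·A_cap − P_rod·A_ann = 646.9 kN − 92.17 kN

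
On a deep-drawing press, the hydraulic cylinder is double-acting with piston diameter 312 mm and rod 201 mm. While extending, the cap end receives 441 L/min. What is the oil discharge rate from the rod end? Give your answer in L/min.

Cap-side area A_cap = π/4 × (312 mm)² = 76450 mm^2
Rod-side annular area A_ann = π/4 × (312² − 201²) = 44720 mm^2
Piston speed v = Q_in/A_cap; rod-end outflow Q_out = v × A_ann = Q_in × A_ann/A_cap.

Q_out ≈ 258 L/min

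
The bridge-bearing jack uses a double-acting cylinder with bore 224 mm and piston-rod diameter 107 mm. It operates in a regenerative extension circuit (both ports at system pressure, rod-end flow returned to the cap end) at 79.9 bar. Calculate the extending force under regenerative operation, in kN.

F ≈ 71.8 kN

With equal pressure on both faces, forces on the annular region cancel; the net push is pressure × rod cross-section.
Rod cross-section A_rod = π/4 × (107 mm)² = 8992 mm^2
F = P × A_rod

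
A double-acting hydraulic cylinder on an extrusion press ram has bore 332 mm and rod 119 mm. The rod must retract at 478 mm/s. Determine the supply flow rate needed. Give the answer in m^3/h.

Q ≈ 130 m^3/h

Rod-side annular area A_ann = π/4 × (332² − 119²) = 75450 mm^2
Q = A × v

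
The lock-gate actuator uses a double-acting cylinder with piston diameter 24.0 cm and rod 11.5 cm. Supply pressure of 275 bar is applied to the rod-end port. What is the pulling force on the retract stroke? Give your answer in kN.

Rod-side annular area A_ann = π/4 × (24.0² − 11.5²) = 348.5 cm^2
On retraction the pressure acts on the annular area (bore minus rod).
F = P × A_ann

F ≈ 958 kN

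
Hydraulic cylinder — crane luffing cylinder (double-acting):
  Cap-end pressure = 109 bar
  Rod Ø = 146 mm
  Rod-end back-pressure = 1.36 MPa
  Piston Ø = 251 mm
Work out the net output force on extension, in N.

F ≈ 4.95e5 N

Cap-side area A_cap = π/4 × (251 mm)² = 49480 mm^2
Rod-side annular area A_ann = π/4 × (251² − 146²) = 32740 mm^2
Net thrust = P_cap·A_cap − P_rod·A_ann = 5.393e5 N − 44530 N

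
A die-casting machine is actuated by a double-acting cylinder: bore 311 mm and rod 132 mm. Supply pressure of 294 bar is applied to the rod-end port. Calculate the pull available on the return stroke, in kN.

Rod-side annular area A_ann = π/4 × (311² − 132²) = 62280 mm^2
On retraction the pressure acts on the annular area (bore minus rod).
F = P × A_ann

F ≈ 1830 kN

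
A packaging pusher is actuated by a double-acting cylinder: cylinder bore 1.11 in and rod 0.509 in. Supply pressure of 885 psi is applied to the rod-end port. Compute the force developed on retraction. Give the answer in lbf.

F ≈ 676 lbf

Rod-side annular area A_ann = π/4 × (1.11² − 0.509²) = 0.7642 in^2
On retraction the pressure acts on the annular area (bore minus rod).
F = P × A_ann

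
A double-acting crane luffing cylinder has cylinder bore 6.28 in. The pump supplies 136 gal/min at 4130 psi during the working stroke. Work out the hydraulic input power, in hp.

Hydraulic power = P × Q

W ≈ 328 hp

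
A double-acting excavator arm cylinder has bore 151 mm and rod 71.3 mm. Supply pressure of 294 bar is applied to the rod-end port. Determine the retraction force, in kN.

F ≈ 409 kN

Rod-side annular area A_ann = π/4 × (151² − 71.3²) = 13920 mm^2
On retraction the pressure acts on the annular area (bore minus rod).
F = P × A_ann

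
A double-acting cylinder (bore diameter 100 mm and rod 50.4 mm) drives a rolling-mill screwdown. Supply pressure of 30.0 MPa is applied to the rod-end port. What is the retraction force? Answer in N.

Rod-side annular area A_ann = π/4 × (100² − 50.4²) = 5859 mm^2
On retraction the pressure acts on the annular area (bore minus rod).
F = P × A_ann

F ≈ 1.76e5 N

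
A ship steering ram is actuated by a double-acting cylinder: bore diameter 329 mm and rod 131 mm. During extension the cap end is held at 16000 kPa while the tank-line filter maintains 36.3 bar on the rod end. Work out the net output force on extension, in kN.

F ≈ 1100 kN

Cap-side area A_cap = π/4 × (329 mm)² = 85010 mm^2
Rod-side annular area A_ann = π/4 × (329² − 131²) = 71530 mm^2
Net thrust = P_cap·A_cap − P_rod·A_ann = 1360 kN − 259.7 kN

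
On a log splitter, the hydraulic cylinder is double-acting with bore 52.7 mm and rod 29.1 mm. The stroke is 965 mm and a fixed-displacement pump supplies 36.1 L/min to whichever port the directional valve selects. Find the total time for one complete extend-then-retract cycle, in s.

Cap-side area A_cap = π/4 × (52.7 mm)² = 2181 mm^2
Rod-side annular area A_ann = π/4 × (52.7² − 29.1²) = 1516 mm^2
t_ext = A_cap·L/Q = 3.499 s
t_ret = A_ann·L/Q = 2.432 s
t_cycle = t_ext + t_ret

t ≈ 5.93 s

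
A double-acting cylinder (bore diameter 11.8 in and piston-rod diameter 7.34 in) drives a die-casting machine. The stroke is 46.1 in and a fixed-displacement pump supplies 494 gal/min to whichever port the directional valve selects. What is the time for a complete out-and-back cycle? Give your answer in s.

t ≈ 4.28 s

Cap-side area A_cap = π/4 × (11.8 in)² = 109.4 in^2
Rod-side annular area A_ann = π/4 × (11.8² − 7.34²) = 67.05 in^2
t_ext = A_cap·L/Q = 2.651 s
t_ret = A_ann·L/Q = 1.625 s
t_cycle = t_ext + t_ret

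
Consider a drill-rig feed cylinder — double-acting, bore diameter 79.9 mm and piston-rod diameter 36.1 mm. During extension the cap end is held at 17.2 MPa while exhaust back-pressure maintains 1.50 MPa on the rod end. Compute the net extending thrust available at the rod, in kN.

F ≈ 80.3 kN

Cap-side area A_cap = π/4 × (79.9 mm)² = 5014 mm^2
Rod-side annular area A_ann = π/4 × (79.9² − 36.1²) = 3990 mm^2
Net thrust = P_cap·A_cap − P_rod·A_ann = 86.24 kN − 5.986 kN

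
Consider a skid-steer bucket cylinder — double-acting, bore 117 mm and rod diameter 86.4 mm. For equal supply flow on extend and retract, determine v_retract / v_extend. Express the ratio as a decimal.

Cap-side area A_cap = π/4 × (117 mm)² = 10750 mm^2
Rod-side annular area A_ann = π/4 × (117² − 86.4²) = 4888 mm^2
For equal Q, v ∝ 1/A, so v_ret/v_ext = A_cap/A_ann.

v_ret/v_ext ≈ 2.20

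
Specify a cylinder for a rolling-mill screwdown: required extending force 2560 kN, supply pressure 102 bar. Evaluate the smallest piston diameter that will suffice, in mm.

Extension force acts on the full piston face: F = P × (π/4)D².
D = √(4F / (πP)) = √(4 × 2560 kN / (π × 102 bar))

D ≈ 565 mm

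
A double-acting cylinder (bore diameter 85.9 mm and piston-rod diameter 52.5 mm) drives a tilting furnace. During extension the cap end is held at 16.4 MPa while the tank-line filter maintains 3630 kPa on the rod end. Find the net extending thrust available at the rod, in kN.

Cap-side area A_cap = π/4 × (85.9 mm)² = 5795 mm^2
Rod-side annular area A_ann = π/4 × (85.9² − 52.5²) = 3631 mm^2
Net thrust = P_cap·A_cap − P_rod·A_ann = 95.04 kN − 13.18 kN

F ≈ 81.9 kN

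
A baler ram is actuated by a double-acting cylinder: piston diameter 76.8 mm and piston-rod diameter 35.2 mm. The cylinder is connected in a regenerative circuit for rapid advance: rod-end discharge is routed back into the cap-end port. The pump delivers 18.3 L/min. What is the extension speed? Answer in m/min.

v ≈ 18.8 m/min

In regeneration the rod-end outflow joins the pump flow into the cap end, so the net volume the pump must supply per unit advance equals the rod cross-section area.
Rod cross-section A_rod = π/4 × (35.2 mm)² = 973.1 mm^2
v = Q_pump / A_rod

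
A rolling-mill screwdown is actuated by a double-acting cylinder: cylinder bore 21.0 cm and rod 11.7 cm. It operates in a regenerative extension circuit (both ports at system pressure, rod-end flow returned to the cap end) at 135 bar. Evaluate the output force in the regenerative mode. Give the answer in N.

F ≈ 1.45e5 N

With equal pressure on both faces, forces on the annular region cancel; the net push is pressure × rod cross-section.
Rod cross-section A_rod = π/4 × (11.7 cm)² = 107.5 cm^2
F = P × A_rod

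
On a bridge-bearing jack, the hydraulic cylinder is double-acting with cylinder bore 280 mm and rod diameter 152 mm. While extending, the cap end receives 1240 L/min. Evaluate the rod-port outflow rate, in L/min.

Q_out ≈ 875 L/min

Cap-side area A_cap = π/4 × (280 mm)² = 61580 mm^2
Rod-side annular area A_ann = π/4 × (280² − 152²) = 43430 mm^2
Piston speed v = Q_in/A_cap; rod-end outflow Q_out = v × A_ann = Q_in × A_ann/A_cap.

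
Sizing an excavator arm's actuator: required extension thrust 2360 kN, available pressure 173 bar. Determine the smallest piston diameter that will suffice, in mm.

Extension force acts on the full piston face: F = P × (π/4)D².
D = √(4F / (πP)) = √(4 × 2360 kN / (π × 173 bar))

D ≈ 417 mm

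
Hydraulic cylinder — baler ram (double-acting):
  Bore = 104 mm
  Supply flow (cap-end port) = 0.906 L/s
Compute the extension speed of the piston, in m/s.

Cap-side area A_cap = π/4 × (104 mm)² = 8495 mm^2
v = Q / A

v ≈ 0.107 m/s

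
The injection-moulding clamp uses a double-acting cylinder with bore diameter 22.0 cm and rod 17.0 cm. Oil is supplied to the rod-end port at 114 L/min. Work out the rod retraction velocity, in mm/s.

v ≈ 124 mm/s

Rod-side annular area A_ann = π/4 × (22.0² − 17.0²) = 153.2 cm^2
Flow into the rod-end port fills the annular volume.
v = Q / A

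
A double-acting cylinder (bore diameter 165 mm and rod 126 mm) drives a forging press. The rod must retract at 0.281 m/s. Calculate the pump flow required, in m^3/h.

Q ≈ 9.02 m^3/h

Rod-side annular area A_ann = π/4 × (165² − 126²) = 8913 mm^2
Q = A × v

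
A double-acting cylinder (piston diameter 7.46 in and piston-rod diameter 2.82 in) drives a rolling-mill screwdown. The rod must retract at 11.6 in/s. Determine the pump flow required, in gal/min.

Q ≈ 113 gal/min

Rod-side annular area A_ann = π/4 × (7.46² − 2.82²) = 37.46 in^2
Q = A × v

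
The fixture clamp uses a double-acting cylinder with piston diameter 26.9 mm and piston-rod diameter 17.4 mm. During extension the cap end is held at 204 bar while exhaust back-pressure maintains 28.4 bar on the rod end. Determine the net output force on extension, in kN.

F ≈ 10.7 kN

Cap-side area A_cap = π/4 × (26.9 mm)² = 568.3 mm^2
Rod-side annular area A_ann = π/4 × (26.9² − 17.4²) = 330.5 mm^2
Net thrust = P_cap·A_cap − P_rod·A_ann = 11.59 kN − 0.9387 kN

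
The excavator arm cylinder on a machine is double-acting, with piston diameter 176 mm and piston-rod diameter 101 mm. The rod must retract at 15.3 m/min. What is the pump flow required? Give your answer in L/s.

Rod-side annular area A_ann = π/4 × (176² − 101²) = 16320 mm^2
Q = A × v

Q ≈ 4.16 L/s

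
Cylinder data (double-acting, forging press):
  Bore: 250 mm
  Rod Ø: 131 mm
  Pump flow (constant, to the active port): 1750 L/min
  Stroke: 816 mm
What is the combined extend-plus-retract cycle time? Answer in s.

t ≈ 2.37 s

Cap-side area A_cap = π/4 × (250 mm)² = 49090 mm^2
Rod-side annular area A_ann = π/4 × (250² − 131²) = 35610 mm^2
t_ext = A_cap·L/Q = 1.373 s
t_ret = A_ann·L/Q = 0.9962 s
t_cycle = t_ext + t_ret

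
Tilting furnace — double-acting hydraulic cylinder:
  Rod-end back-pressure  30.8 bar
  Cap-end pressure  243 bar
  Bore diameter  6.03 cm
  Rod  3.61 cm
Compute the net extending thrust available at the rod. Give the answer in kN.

F ≈ 63.8 kN

Cap-side area A_cap = π/4 × (6.03 cm)² = 28.56 cm^2
Rod-side annular area A_ann = π/4 × (6.03² − 3.61²) = 18.32 cm^2
Net thrust = P_cap·A_cap − P_rod·A_ann = 69.40 kN − 5.643 kN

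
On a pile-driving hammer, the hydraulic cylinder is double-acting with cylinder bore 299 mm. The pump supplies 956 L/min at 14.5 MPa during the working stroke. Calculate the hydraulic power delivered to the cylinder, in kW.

Hydraulic power = P × Q

W ≈ 231 kW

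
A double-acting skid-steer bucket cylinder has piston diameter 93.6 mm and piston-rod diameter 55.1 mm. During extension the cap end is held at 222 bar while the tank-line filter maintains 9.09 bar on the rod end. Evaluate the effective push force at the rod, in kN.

Cap-side area A_cap = π/4 × (93.6 mm)² = 6881 mm^2
Rod-side annular area A_ann = π/4 × (93.6² − 55.1²) = 4496 mm^2
Net thrust = P_cap·A_cap − P_rod·A_ann = 152.8 kN − 4.087 kN

F ≈ 149 kN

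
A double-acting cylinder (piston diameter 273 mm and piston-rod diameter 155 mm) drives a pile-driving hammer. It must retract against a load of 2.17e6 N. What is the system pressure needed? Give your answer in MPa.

Rod-side annular area A_ann = π/4 × (273² − 155²) = 39670 mm^2
Retraction: pressure acts on the annular area.
P = F / A = 2.17e6 N / A

P ≈ 54.7 MPa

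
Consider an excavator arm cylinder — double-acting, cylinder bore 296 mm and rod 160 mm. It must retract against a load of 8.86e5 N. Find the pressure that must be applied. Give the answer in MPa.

Rod-side annular area A_ann = π/4 × (296² − 160²) = 48710 mm^2
Retraction: pressure acts on the annular area.
P = F / A = 8.86e5 N / A

P ≈ 18.2 MPa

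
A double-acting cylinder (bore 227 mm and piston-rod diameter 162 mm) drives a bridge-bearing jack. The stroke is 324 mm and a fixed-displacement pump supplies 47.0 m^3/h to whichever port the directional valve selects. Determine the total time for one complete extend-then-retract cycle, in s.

t ≈ 1.50 s

Cap-side area A_cap = π/4 × (227 mm)² = 40470 mm^2
Rod-side annular area A_ann = π/4 × (227² − 162²) = 19860 mm^2
t_ext = A_cap·L/Q = 1.004 s
t_ret = A_ann·L/Q = 0.4928 s
t_cycle = t_ext + t_ret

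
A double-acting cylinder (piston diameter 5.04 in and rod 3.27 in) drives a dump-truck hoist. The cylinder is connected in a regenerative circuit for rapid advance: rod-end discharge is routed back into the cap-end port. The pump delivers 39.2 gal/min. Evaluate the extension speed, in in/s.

In regeneration the rod-end outflow joins the pump flow into the cap end, so the net volume the pump must supply per unit advance equals the rod cross-section area.
Rod cross-section A_rod = π/4 × (3.27 in)² = 8.398 in^2
v = Q_pump / A_rod

v ≈ 18.0 in/s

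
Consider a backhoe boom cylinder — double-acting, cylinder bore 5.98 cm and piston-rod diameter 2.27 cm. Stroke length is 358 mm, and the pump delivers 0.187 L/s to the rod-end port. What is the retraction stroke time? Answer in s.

t ≈ 4.60 s

Rod-side annular area A_ann = π/4 × (5.98² − 2.27²) = 24.04 cm^2
Swept volume V = A × L; t = V / Q = A·L / Q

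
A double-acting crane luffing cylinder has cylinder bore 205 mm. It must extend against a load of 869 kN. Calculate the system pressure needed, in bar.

Cap-side area A_cap = π/4 × (205 mm)² = 33010 mm^2
P = F / A = 869 kN / A

P ≈ 263 bar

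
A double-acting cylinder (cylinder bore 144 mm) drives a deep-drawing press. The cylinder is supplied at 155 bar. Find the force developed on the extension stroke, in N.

Cap-side area A_cap = π/4 × (144 mm)² = 16290 mm^2
F = P × A_cap = 155 bar × A_cap

F ≈ 2.52e5 N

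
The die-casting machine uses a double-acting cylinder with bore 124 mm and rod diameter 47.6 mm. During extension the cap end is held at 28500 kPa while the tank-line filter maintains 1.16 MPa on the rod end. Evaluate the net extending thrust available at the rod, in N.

F ≈ 3.32e5 N

Cap-side area A_cap = π/4 × (124 mm)² = 12080 mm^2
Rod-side annular area A_ann = π/4 × (124² − 47.6²) = 10300 mm^2
Net thrust = P_cap·A_cap − P_rod·A_ann = 3.442e5 N − 11940 N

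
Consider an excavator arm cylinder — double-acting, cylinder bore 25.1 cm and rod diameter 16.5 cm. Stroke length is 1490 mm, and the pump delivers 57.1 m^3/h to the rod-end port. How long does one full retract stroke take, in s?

Rod-side annular area A_ann = π/4 × (25.1² − 16.5²) = 281.0 cm^2
Swept volume V = A × L; t = V / Q = A·L / Q

t ≈ 2.64 s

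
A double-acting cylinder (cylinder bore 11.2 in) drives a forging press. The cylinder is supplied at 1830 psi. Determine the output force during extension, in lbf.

F ≈ 1.80e5 lbf

Cap-side area A_cap = π/4 × (11.2 in)² = 98.52 in^2
F = P × A_cap = 1830 psi × A_cap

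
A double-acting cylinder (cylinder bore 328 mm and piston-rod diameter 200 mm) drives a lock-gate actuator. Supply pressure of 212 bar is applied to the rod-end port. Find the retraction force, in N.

Rod-side annular area A_ann = π/4 × (328² − 200²) = 53080 mm^2
On retraction the pressure acts on the annular area (bore minus rod).
F = P × A_ann

F ≈ 1.13e6 N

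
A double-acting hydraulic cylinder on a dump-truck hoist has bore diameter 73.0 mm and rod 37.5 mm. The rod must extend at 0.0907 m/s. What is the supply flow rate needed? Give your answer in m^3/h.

Q ≈ 1.37 m^3/h

Cap-side area A_cap = π/4 × (73.0 mm)² = 4185 mm^2
Q = A × v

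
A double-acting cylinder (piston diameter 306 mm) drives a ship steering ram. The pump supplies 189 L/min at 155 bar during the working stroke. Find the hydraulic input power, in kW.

W ≈ 48.8 kW

Hydraulic power = P × Q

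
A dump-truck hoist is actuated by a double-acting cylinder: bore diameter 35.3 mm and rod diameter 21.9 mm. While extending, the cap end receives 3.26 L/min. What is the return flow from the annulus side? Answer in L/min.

Cap-side area A_cap = π/4 × (35.3 mm)² = 978.7 mm^2
Rod-side annular area A_ann = π/4 × (35.3² − 21.9²) = 602.0 mm^2
Piston speed v = Q_in/A_cap; rod-end outflow Q_out = v × A_ann = Q_in × A_ann/A_cap.

Q_out ≈ 2.01 L/min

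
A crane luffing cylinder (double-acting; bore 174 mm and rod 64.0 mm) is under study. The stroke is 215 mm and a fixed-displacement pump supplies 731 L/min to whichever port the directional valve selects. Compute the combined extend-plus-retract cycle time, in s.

Cap-side area A_cap = π/4 × (174 mm)² = 23780 mm^2
Rod-side annular area A_ann = π/4 × (174² − 64.0²) = 20560 mm^2
t_ext = A_cap·L/Q = 0.4196 s
t_ret = A_ann·L/Q = 0.3629 s
t_cycle = t_ext + t_ret

t ≈ 0.782 s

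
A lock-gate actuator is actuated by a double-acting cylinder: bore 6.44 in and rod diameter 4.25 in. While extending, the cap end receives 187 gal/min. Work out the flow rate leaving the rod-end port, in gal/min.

Q_out ≈ 106 gal/min

Cap-side area A_cap = π/4 × (6.44 in)² = 32.57 in^2
Rod-side annular area A_ann = π/4 × (6.44² − 4.25²) = 18.39 in^2
Piston speed v = Q_in/A_cap; rod-end outflow Q_out = v × A_ann = Q_in × A_ann/A_cap.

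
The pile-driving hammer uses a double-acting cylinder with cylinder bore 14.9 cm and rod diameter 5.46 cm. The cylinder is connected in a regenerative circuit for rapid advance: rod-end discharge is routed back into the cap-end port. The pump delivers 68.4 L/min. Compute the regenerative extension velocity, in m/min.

v ≈ 29.2 m/min

In regeneration the rod-end outflow joins the pump flow into the cap end, so the net volume the pump must supply per unit advance equals the rod cross-section area.
Rod cross-section A_rod = π/4 × (5.46 cm)² = 23.41 cm^2
v = Q_pump / A_rod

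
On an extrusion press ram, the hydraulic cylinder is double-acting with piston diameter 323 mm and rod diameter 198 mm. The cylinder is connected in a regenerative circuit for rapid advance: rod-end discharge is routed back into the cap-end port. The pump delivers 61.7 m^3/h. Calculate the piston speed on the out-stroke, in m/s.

v ≈ 0.557 m/s

In regeneration the rod-end outflow joins the pump flow into the cap end, so the net volume the pump must supply per unit advance equals the rod cross-section area.
Rod cross-section A_rod = π/4 × (198 mm)² = 30790 mm^2
v = Q_pump / A_rod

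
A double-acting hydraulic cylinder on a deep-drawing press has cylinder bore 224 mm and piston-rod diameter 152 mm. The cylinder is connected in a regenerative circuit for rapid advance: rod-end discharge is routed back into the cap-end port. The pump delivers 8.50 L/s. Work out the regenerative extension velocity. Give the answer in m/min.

v ≈ 28.1 m/min

In regeneration the rod-end outflow joins the pump flow into the cap end, so the net volume the pump must supply per unit advance equals the rod cross-section area.
Rod cross-section A_rod = π/4 × (152 mm)² = 18150 mm^2
v = Q_pump / A_rod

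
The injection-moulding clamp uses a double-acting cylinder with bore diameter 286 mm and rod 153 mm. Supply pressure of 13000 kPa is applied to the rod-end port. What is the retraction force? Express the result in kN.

F ≈ 596 kN

Rod-side annular area A_ann = π/4 × (286² − 153²) = 45860 mm^2
On retraction the pressure acts on the annular area (bore minus rod).
F = P × A_ann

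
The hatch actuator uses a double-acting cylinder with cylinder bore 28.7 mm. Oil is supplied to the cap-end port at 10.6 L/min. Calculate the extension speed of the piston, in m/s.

v ≈ 0.273 m/s

Cap-side area A_cap = π/4 × (28.7 mm)² = 646.9 mm^2
v = Q / A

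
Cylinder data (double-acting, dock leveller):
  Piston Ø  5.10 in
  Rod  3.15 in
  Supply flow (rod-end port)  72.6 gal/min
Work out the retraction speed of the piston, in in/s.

v ≈ 22.1 in/s

Rod-side annular area A_ann = π/4 × (5.10² − 3.15²) = 12.64 in^2
Flow into the rod-end port fills the annular volume.
v = Q / A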